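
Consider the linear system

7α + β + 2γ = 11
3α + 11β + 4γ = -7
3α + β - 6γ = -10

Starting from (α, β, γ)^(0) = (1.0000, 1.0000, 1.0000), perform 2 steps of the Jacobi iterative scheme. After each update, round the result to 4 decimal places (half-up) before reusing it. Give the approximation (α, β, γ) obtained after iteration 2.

Iteration 1:
  α = (11 - (1)·1.0000 - (2)·1.0000) / (7) = 1.1429
  β = (-7 - (3)·1.0000 - (4)·1.0000) / (11) = -1.2727
  γ = (-10 - (3)·1.0000 - (1)·1.0000) / (-6) = 2.3333
Iteration 2:
  α = (11 - (1)·-1.2727 - (2)·2.3333) / (7) = 1.0866
  β = (-7 - (3)·1.1429 - (4)·2.3333) / (11) = -1.7965
  γ = (-10 - (3)·1.1429 - (1)·-1.2727) / (-6) = 2.0260

(1.0866, -1.7965, 2.0260)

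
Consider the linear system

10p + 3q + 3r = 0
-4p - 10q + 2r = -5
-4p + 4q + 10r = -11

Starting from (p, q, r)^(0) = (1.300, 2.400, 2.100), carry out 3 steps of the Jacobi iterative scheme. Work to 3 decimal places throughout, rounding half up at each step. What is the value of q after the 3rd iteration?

Iteration 1:
  p = (0 - (3)·2.400 - (3)·2.100) / (10) = -1.350
  q = (-5 - (-4)·1.300 - (2)·2.100) / (-10) = 0.400
  r = (-11 - (-4)·1.300 - (4)·2.400) / (10) = -1.540
Iteration 2:
  p = (0 - (3)·0.400 - (3)·-1.540) / (10) = 0.342
  q = (-5 - (-4)·-1.350 - (2)·-1.540) / (-10) = 0.732
  r = (-11 - (-4)·-1.350 - (4)·0.400) / (10) = -1.800
Iteration 3:
  p = (0 - (3)·0.732 - (3)·-1.800) / (10) = 0.320
  q = (-5 - (-4)·0.342 - (2)·-1.800) / (-10) = 0.003
  r = (-11 - (-4)·0.342 - (4)·0.732) / (10) = -1.256

0.003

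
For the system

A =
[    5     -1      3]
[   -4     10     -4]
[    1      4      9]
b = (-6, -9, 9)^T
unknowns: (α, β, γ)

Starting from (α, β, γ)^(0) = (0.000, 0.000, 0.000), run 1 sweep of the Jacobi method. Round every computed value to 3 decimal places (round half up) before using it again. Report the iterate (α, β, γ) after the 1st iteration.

(-1.200, -0.900, 1.000)

Iteration 1:
  α = (-6 - (-1)·0.000 - (3)·0.000) / (5) = -1.200
  β = (-9 - (-4)·0.000 - (-4)·0.000) / (10) = -0.900
  γ = (9 - (1)·0.000 - (4)·0.000) / (9) = 1.000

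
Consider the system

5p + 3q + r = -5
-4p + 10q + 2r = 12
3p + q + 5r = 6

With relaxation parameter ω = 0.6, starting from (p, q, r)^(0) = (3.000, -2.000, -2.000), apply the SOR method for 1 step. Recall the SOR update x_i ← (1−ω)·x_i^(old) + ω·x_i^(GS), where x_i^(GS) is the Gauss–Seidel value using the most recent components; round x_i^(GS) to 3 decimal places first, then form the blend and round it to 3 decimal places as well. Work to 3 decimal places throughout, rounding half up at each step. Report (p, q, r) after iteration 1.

Iteration 1:
  p: GS value = (-5 - (3)·-2.000 - (1)·-2.000) / (5) = 0.600;  p ← (1−ω)·3.000 + ω·0.600 = 1.560
  q: GS value = (12 - (-4)·1.560 - (2)·-2.000) / (10) = 2.224;  q ← (1−ω)·-2.000 + ω·2.224 = 0.534
  r: GS value = (6 - (3)·1.560 - (1)·0.534) / (5) = 0.157;  r ← (1−ω)·-2.000 + ω·0.157 = -0.706

(1.560, 0.534, -0.706)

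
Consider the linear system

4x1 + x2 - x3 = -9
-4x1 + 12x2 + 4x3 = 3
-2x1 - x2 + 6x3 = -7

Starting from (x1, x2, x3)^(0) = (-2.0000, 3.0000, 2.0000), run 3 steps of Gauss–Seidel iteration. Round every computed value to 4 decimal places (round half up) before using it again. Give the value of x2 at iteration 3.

Iteration 1:
  x1 = (-9 - (1)·3.0000 - (-1)·2.0000) / (4) = -2.5000
  x2 = (3 - (-4)·-2.5000 - (4)·2.0000) / (12) = -1.2500
  x3 = (-7 - (-2)·-2.5000 - (-1)·-1.2500) / (6) = -2.2083
Iteration 2:
  x1 = (-9 - (1)·-1.2500 - (-1)·-2.2083) / (4) = -2.4896
  x2 = (3 - (-4)·-2.4896 - (4)·-2.2083) / (12) = 0.1562
  x3 = (-7 - (-2)·-2.4896 - (-1)·0.1562) / (6) = -1.9705
Iteration 3:
  x1 = (-9 - (1)·0.1562 - (-1)·-1.9705) / (4) = -2.7817
  x2 = (3 - (-4)·-2.7817 - (4)·-1.9705) / (12) = -0.0204
  x3 = (-7 - (-2)·-2.7817 - (-1)·-0.0204) / (6) = -2.0973

-0.0204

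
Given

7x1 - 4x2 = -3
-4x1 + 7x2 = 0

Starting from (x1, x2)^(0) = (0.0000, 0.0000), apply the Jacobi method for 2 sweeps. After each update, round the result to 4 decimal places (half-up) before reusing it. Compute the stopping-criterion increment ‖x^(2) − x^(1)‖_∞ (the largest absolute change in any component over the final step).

Iteration 1:
  x1 = (-3 - (-4)·0.0000) / (7) = -0.4286
  x2 = (0 - (-4)·0.0000) / (7) = 0.0000
Iteration 2:
  x1 = (-3 - (-4)·0.0000) / (7) = -0.4286
  x2 = (0 - (-4)·-0.4286) / (7) = -0.2449
Change: (0.0000, -0.2449) → max |·| = 0.2449

0.2449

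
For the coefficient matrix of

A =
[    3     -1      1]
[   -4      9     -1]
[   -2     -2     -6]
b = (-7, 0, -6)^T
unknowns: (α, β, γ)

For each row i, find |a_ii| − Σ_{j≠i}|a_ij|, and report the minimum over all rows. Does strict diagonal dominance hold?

1

row 1: |3| − (1+1) = 1
row 2: |9| − (4+1) = 4
row 3: |-6| − (2+2) = 2
minimum over rows = 1 → strictly diagonally dominant (convergence guaranteed)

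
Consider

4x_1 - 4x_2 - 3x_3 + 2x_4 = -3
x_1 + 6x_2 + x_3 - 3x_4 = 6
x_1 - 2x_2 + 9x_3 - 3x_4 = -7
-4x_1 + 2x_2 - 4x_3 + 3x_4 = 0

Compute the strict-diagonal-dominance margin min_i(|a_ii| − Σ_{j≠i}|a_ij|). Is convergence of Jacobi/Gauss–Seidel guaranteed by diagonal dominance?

row 1: |4| − (4+3+2) = -5
row 2: |6| − (1+1+3) = 1
row 3: |9| − (1+2+3) = 3
row 4: |3| − (4+2+4) = -7
minimum over rows = -7 → not strictly diagonally dominant

-7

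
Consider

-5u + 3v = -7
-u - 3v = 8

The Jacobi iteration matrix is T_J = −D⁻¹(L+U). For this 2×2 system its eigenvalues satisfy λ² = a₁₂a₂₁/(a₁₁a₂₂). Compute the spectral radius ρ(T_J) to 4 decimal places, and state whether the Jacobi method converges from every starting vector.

a₁₂a₂₁/(a₁₁a₂₂) = (3)·(-1) / ((-5)·(-3)) = -0.200000
ρ = √|-0.200000| = √0.200000 = 0.4472
ρ < 1, so Jacobi converges

0.4472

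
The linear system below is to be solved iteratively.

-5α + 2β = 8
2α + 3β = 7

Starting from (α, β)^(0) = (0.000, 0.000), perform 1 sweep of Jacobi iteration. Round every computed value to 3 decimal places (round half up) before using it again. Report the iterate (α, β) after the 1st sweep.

Iteration 1:
  α = (8 - (2)·0.000) / (-5) = -1.600
  β = (7 - (2)·0.000) / (3) = 2.333

(-1.600, 2.333)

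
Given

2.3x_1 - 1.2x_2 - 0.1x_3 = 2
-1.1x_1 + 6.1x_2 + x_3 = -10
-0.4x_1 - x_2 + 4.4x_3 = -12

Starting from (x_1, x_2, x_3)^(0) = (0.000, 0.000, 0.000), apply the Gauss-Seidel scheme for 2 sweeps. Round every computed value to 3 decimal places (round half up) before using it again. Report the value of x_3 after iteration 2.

-2.993

Iteration 1:
  x_1 = (2 - (-1.2)·0.000 - (-0.1)·0.000) / (2.3) = 0.870
  x_2 = (-10 - (-1.1)·0.870 - (1)·0.000) / (6.1) = -1.482
  x_3 = (-12 - (-0.4)·0.870 - (-1)·-1.482) / (4.4) = -2.985
Iteration 2:
  x_1 = (2 - (-1.2)·-1.482 - (-0.1)·-2.985) / (2.3) = -0.033
  x_2 = (-10 - (-1.1)·-0.033 - (1)·-2.985) / (6.1) = -1.156
  x_3 = (-12 - (-0.4)·-0.033 - (-1)·-1.156) / (4.4) = -2.993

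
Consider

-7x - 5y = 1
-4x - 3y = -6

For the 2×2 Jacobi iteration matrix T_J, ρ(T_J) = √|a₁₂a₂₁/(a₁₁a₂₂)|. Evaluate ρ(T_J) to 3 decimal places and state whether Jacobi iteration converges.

a₁₂a₂₁/(a₁₁a₂₂) = (-5)·(-4) / ((-7)·(-3)) = 0.952381
ρ = √|0.952381| = √0.952381 = 0.976
ρ < 1, so Jacobi converges

0.976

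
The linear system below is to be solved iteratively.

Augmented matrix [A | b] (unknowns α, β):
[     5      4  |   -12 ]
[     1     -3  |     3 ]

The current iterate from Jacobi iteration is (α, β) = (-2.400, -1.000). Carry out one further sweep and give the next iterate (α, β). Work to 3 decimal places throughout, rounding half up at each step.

(-1.600, -1.800)

One sweep:
  α = (-12 - (4)·-1.000) / (5) = -1.600
  β = (3 - (1)·-2.400) / (-3) = -1.800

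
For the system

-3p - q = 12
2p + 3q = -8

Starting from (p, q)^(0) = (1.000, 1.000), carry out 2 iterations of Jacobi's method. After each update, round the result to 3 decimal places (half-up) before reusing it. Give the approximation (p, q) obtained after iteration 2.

Iteration 1:
  p = (12 - (-1)·1.000) / (-3) = -4.333
  q = (-8 - (2)·1.000) / (3) = -3.333
Iteration 2:
  p = (12 - (-1)·-3.333) / (-3) = -2.889
  q = (-8 - (2)·-4.333) / (3) = 0.222

(-2.889, 0.222)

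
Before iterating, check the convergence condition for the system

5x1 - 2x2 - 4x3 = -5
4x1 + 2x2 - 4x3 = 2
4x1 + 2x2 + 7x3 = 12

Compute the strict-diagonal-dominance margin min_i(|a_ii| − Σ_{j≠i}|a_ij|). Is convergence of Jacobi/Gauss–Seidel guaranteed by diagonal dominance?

row 1: |5| − (2+4) = -1
row 2: |2| − (4+4) = -6
row 3: |7| − (4+2) = 1
minimum over rows = -6 → not strictly diagonally dominant

-6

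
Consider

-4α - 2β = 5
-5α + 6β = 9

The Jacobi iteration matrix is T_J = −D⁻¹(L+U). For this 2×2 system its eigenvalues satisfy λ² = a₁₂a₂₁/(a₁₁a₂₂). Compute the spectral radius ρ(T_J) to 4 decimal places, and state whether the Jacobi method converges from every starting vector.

a₁₂a₂₁/(a₁₁a₂₂) = (-2)·(-5) / ((-4)·(6)) = -0.416667
ρ = √|-0.416667| = √0.416667 = 0.6455
ρ < 1, so Jacobi converges

0.6455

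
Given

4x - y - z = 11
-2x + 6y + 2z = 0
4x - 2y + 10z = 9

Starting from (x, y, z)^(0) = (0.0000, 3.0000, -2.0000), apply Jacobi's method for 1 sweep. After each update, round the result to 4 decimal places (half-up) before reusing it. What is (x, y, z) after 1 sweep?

Iteration 1:
  x = (11 - (-1)·3.0000 - (-1)·-2.0000) / (4) = 3.0000
  y = (0 - (-2)·0.0000 - (2)·-2.0000) / (6) = 0.6667
  z = (9 - (4)·0.0000 - (-2)·3.0000) / (10) = 1.5000

(3.0000, 0.6667, 1.5000)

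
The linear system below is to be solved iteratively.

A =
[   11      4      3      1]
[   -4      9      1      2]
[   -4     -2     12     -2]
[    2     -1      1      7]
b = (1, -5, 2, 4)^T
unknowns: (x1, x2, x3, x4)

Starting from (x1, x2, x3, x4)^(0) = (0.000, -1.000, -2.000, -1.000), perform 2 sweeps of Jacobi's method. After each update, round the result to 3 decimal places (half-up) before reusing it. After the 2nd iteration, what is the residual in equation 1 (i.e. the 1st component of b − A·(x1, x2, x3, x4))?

Iteration 1:
  x1 = (1 - (4)·-1.000 - (3)·-2.000 - (1)·-1.000) / (11) = 1.091
  x2 = (-5 - (-4)·0.000 - (1)·-2.000 - (2)·-1.000) / (9) = -0.111
  x3 = (2 - (-4)·0.000 - (-2)·-1.000 - (-2)·-1.000) / (12) = -0.167
  x4 = (4 - (2)·0.000 - (-1)·-1.000 - (1)·-2.000) / (7) = 0.714
Iteration 2:
  x1 = (1 - (4)·-0.111 - (3)·-0.167 - (1)·0.714) / (11) = 0.112
  x2 = (-5 - (-4)·1.091 - (1)·-0.167 - (2)·0.714) / (9) = -0.211
  x3 = (2 - (-4)·1.091 - (-2)·-0.111 - (-2)·0.714) / (12) = 0.631
  x4 = (4 - (2)·1.091 - (-1)·-0.111 - (1)·-0.167) / (7) = 0.268
Residual b − A·x = (-1.549, -3.820, -5.010, 1.058)

-1.549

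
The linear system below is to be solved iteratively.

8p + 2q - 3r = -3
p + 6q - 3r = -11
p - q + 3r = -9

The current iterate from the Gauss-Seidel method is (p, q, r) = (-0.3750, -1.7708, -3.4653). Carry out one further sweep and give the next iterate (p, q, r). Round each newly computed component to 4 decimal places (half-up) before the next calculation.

(-1.2318, -3.3607, -3.7096)

One sweep:
  p = (-3 - (2)·-1.7708 - (-3)·-3.4653) / (8) = -1.2318
  q = (-11 - (1)·-1.2318 - (-3)·-3.4653) / (6) = -3.3607
  r = (-9 - (1)·-1.2318 - (-1)·-3.3607) / (3) = -3.7096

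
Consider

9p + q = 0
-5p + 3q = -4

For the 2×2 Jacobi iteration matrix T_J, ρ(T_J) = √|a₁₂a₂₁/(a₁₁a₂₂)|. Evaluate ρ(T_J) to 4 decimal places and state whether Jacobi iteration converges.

0.4303

a₁₂a₂₁/(a₁₁a₂₂) = (1)·(-5) / ((9)·(3)) = -0.185185
ρ = √|-0.185185| = √0.185185 = 0.4303
ρ < 1, so Jacobi converges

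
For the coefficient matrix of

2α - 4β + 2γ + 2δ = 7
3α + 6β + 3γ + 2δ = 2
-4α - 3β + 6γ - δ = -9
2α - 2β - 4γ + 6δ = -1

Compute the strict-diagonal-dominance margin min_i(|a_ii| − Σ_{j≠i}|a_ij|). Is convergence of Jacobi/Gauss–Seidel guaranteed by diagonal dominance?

-6

row 1: |2| − (4+2+2) = -6
row 2: |6| − (3+3+2) = -2
row 3: |6| − (4+3+1) = -2
row 4: |6| − (2+2+4) = -2
minimum over rows = -6 → not strictly diagonally dominant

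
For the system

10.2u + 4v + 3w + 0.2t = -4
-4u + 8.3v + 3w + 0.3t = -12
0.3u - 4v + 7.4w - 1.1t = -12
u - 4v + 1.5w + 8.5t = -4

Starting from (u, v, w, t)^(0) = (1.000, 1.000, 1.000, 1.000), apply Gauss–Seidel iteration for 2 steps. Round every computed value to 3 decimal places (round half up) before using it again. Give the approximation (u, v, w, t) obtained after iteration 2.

(1.355, 0.223, -1.702, -0.225)

Iteration 1:
  u = (-4 - (4)·1.000 - (3)·1.000 - (0.2)·1.000) / (10.2) = -1.098
  v = (-12 - (-4)·-1.098 - (3)·1.000 - (0.3)·1.000) / (8.3) = -2.373
  w = (-12 - (0.3)·-1.098 - (-4)·-2.373 - (-1.1)·1.000) / (7.4) = -2.711
  t = (-4 - (1)·-1.098 - (-4)·-2.373 - (1.5)·-2.711) / (8.5) = -0.980
Iteration 2:
  u = (-4 - (4)·-2.373 - (3)·-2.711 - (0.2)·-0.980) / (10.2) = 1.355
  v = (-12 - (-4)·1.355 - (3)·-2.711 - (0.3)·-0.980) / (8.3) = 0.223
  w = (-12 - (0.3)·1.355 - (-4)·0.223 - (-1.1)·-0.980) / (7.4) = -1.702
  t = (-4 - (1)·1.355 - (-4)·0.223 - (1.5)·-1.702) / (8.5) = -0.225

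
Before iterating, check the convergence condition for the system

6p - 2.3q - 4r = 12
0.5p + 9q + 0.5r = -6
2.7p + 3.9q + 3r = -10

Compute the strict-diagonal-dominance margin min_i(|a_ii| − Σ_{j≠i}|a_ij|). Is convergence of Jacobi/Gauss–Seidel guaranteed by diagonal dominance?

-3.6

row 1: |6| − (2.3+4) = -0.3
row 2: |9| − (0.5+0.5) = 8
row 3: |3| − (2.7+3.9) = -3.6
minimum over rows = -3.6 → not strictly diagonally dominant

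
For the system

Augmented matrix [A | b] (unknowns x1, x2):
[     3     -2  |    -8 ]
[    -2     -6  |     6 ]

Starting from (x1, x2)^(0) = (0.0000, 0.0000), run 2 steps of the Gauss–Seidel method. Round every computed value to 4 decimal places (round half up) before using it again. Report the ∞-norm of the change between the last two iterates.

0.0740

Iteration 1:
  x1 = (-8 - (-2)·0.0000) / (3) = -2.6667
  x2 = (6 - (-2)·-2.6667) / (-6) = -0.1111
Iteration 2:
  x1 = (-8 - (-2)·-0.1111) / (3) = -2.7407
  x2 = (6 - (-2)·-2.7407) / (-6) = -0.0864
Change: (-0.0740, 0.0247) → max |·| = 0.0740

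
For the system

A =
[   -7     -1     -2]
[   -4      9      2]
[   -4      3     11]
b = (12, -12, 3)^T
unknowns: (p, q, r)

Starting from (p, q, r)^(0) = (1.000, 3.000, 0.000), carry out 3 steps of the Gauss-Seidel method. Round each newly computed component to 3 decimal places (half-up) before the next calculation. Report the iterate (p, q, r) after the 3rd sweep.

Iteration 1:
  p = (12 - (-1)·3.000 - (-2)·0.000) / (-7) = -2.143
  q = (-12 - (-4)·-2.143 - (2)·0.000) / (9) = -2.286
  r = (3 - (-4)·-2.143 - (3)·-2.286) / (11) = 0.117
Iteration 2:
  p = (12 - (-1)·-2.286 - (-2)·0.117) / (-7) = -1.421
  q = (-12 - (-4)·-1.421 - (2)·0.117) / (9) = -1.991
  r = (3 - (-4)·-1.421 - (3)·-1.991) / (11) = 0.299
Iteration 3:
  p = (12 - (-1)·-1.991 - (-2)·0.299) / (-7) = -1.515
  q = (-12 - (-4)·-1.515 - (2)·0.299) / (9) = -2.073
  r = (3 - (-4)·-1.515 - (3)·-2.073) / (11) = 0.287

(-1.515, -2.073, 0.287)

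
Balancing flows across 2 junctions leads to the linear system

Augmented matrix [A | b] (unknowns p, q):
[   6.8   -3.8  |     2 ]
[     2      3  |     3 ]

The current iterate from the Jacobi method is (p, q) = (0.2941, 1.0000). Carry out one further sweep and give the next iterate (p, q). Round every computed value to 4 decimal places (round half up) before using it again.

One sweep:
  p = (2 - (-3.8)·1.0000) / (6.8) = 0.8529
  q = (3 - (2)·0.2941) / (3) = 0.8039

(0.8529, 0.8039)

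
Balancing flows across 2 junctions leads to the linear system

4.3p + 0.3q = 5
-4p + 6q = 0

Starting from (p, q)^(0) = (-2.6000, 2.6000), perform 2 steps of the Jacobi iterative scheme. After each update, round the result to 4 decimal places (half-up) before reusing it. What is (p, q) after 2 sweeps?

(1.2837, 0.6543)

Iteration 1:
  p = (5 - (0.3)·2.6000) / (4.3) = 0.9814
  q = (0 - (-4)·-2.6000) / (6) = -1.7333
Iteration 2:
  p = (5 - (0.3)·-1.7333) / (4.3) = 1.2837
  q = (0 - (-4)·0.9814) / (6) = 0.6543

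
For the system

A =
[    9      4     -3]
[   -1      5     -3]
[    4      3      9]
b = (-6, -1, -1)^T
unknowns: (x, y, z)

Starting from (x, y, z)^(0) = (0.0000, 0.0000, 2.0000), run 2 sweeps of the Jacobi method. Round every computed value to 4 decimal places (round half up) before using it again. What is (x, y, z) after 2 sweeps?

(-1.1481, -0.2667, -0.4444)

Iteration 1:
  x = (-6 - (4)·0.0000 - (-3)·2.0000) / (9) = 0.0000
  y = (-1 - (-1)·0.0000 - (-3)·2.0000) / (5) = 1.0000
  z = (-1 - (4)·0.0000 - (3)·0.0000) / (9) = -0.1111
Iteration 2:
  x = (-6 - (4)·1.0000 - (-3)·-0.1111) / (9) = -1.1481
  y = (-1 - (-1)·0.0000 - (-3)·-0.1111) / (5) = -0.2667
  z = (-1 - (4)·0.0000 - (3)·1.0000) / (9) = -0.4444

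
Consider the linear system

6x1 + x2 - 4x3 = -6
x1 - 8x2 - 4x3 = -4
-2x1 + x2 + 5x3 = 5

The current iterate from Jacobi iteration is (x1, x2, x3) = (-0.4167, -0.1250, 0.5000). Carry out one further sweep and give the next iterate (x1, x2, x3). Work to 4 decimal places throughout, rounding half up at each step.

(-0.6458, 0.1979, 0.8583)

One sweep:
  x1 = (-6 - (1)·-0.1250 - (-4)·0.5000) / (6) = -0.6458
  x2 = (-4 - (1)·-0.4167 - (-4)·0.5000) / (-8) = 0.1979
  x3 = (5 - (-2)·-0.4167 - (1)·-0.1250) / (5) = 0.8583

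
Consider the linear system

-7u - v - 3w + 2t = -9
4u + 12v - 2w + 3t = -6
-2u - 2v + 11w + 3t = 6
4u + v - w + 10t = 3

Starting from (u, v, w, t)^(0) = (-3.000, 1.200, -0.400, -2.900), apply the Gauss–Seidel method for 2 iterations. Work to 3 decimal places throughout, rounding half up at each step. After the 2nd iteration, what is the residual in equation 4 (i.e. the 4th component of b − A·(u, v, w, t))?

0.004

Iteration 1:
  u = (-9 - (-1)·1.200 - (-3)·-0.400 - (2)·-2.900) / (-7) = 0.457
  v = (-6 - (4)·0.457 - (-2)·-0.400 - (3)·-2.900) / (12) = 0.006
  w = (6 - (-2)·0.457 - (-2)·0.006 - (3)·-2.900) / (11) = 1.421
  t = (3 - (4)·0.457 - (1)·0.006 - (-1)·1.421) / (10) = 0.259
Iteration 2:
  u = (-9 - (-1)·0.006 - (-3)·1.421 - (2)·0.259) / (-7) = 0.750
  v = (-6 - (4)·0.750 - (-2)·1.421 - (3)·0.259) / (12) = -0.578
  w = (6 - (-2)·0.750 - (-2)·-0.578 - (3)·0.259) / (11) = 0.506
  t = (3 - (4)·0.750 - (1)·-0.578 - (-1)·0.506) / (10) = 0.108
Residual b − A·x = (-3.026, -1.376, 0.454, 0.004)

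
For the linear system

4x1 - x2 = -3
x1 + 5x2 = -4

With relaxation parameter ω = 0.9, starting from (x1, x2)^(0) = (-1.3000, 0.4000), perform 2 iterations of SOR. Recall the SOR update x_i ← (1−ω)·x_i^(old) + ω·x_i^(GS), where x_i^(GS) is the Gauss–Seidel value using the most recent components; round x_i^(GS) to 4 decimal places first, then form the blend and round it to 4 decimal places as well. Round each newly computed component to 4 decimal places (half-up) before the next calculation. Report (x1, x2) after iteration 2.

Iteration 1:
  x1: GS value = (-3 - (-1)·0.4000) / (4) = -0.6500;  x1 ← (1−ω)·-1.3000 + ω·-0.6500 = -0.7150
  x2: GS value = (-4 - (1)·-0.7150) / (5) = -0.6570;  x2 ← (1−ω)·0.4000 + ω·-0.6570 = -0.5513
Iteration 2:
  x1: GS value = (-3 - (-1)·-0.5513) / (4) = -0.8878;  x1 ← (1−ω)·-0.7150 + ω·-0.8878 = -0.8705
  x2: GS value = (-4 - (1)·-0.8705) / (5) = -0.6259;  x2 ← (1−ω)·-0.5513 + ω·-0.6259 = -0.6184

(-0.8705, -0.6184)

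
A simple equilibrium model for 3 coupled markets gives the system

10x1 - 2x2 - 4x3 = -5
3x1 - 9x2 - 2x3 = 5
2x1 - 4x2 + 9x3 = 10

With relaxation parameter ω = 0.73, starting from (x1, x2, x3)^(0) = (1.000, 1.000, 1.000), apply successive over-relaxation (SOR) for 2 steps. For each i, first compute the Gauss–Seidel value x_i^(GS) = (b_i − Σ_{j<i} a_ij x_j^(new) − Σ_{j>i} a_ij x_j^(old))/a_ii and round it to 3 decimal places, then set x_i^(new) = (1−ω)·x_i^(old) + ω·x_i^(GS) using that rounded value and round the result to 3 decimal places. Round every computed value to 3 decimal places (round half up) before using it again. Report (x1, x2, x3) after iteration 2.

(-0.024, -0.624, 0.871)

Iteration 1:
  x1: GS value = (-5 - (-2)·1.000 - (-4)·1.000) / (10) = 0.100;  x1 ← (1−ω)·1.000 + ω·0.100 = 0.343
  x2: GS value = (5 - (3)·0.343 - (-2)·1.000) / (-9) = -0.663;  x2 ← (1−ω)·1.000 + ω·-0.663 = -0.214
  x3: GS value = (10 - (2)·0.343 - (-4)·-0.214) / (9) = 0.940;  x3 ← (1−ω)·1.000 + ω·0.940 = 0.956
Iteration 2:
  x1: GS value = (-5 - (-2)·-0.214 - (-4)·0.956) / (10) = -0.160;  x1 ← (1−ω)·0.343 + ω·-0.160 = -0.024
  x2: GS value = (5 - (3)·-0.024 - (-2)·0.956) / (-9) = -0.776;  x2 ← (1−ω)·-0.214 + ω·-0.776 = -0.624
  x3: GS value = (10 - (2)·-0.024 - (-4)·-0.624) / (9) = 0.839;  x3 ← (1−ω)·0.956 + ω·0.839 = 0.871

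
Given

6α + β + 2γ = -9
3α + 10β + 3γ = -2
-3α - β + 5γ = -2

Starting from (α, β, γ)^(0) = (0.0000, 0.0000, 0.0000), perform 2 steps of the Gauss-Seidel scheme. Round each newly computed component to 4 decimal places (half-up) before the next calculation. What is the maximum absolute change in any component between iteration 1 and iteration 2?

0.3750

Iteration 1:
  α = (-9 - (1)·0.0000 - (2)·0.0000) / (6) = -1.5000
  β = (-2 - (3)·-1.5000 - (3)·0.0000) / (10) = 0.2500
  γ = (-2 - (-3)·-1.5000 - (-1)·0.2500) / (5) = -1.2500
Iteration 2:
  α = (-9 - (1)·0.2500 - (2)·-1.2500) / (6) = -1.1250
  β = (-2 - (3)·-1.1250 - (3)·-1.2500) / (10) = 0.5125
  γ = (-2 - (-3)·-1.1250 - (-1)·0.5125) / (5) = -0.9725
Change: (0.3750, 0.2625, 0.2775) → max |·| = 0.3750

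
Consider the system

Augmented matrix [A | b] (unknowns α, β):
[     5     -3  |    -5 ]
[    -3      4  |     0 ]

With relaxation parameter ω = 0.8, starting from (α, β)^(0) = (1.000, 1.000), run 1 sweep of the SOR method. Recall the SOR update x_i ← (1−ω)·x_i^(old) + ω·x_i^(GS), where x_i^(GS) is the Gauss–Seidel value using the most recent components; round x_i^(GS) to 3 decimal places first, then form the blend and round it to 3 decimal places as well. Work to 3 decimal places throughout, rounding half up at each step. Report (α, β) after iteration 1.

Iteration 1:
  α: GS value = (-5 - (-3)·1.000) / (5) = -0.400;  α ← (1−ω)·1.000 + ω·-0.400 = -0.120
  β: GS value = (0 - (-3)·-0.120) / (4) = -0.090;  β ← (1−ω)·1.000 + ω·-0.090 = 0.128

(-0.120, 0.128)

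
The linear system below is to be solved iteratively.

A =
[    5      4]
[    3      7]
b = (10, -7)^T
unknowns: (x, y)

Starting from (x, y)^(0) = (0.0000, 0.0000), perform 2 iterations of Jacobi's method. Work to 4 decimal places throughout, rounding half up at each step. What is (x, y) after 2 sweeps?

(2.8000, -1.8571)

Iteration 1:
  x = (10 - (4)·0.0000) / (5) = 2.0000
  y = (-7 - (3)·0.0000) / (7) = -1.0000
Iteration 2:
  x = (10 - (4)·-1.0000) / (5) = 2.8000
  y = (-7 - (3)·2.0000) / (7) = -1.8571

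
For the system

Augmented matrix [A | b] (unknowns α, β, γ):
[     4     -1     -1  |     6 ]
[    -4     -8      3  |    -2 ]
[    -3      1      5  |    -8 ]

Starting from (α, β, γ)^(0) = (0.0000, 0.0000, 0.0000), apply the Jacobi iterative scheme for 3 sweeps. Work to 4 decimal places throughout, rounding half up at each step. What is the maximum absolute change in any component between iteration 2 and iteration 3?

0.4875

Iteration 1:
  α = (6 - (-1)·0.0000 - (-1)·0.0000) / (4) = 1.5000
  β = (-2 - (-4)·0.0000 - (3)·0.0000) / (-8) = 0.2500
  γ = (-8 - (-3)·0.0000 - (1)·0.0000) / (5) = -1.6000
Iteration 2:
  α = (6 - (-1)·0.2500 - (-1)·-1.6000) / (4) = 1.1625
  β = (-2 - (-4)·1.5000 - (3)·-1.6000) / (-8) = -1.1000
  γ = (-8 - (-3)·1.5000 - (1)·0.2500) / (5) = -0.7500
Iteration 3:
  α = (6 - (-1)·-1.1000 - (-1)·-0.7500) / (4) = 1.0375
  β = (-2 - (-4)·1.1625 - (3)·-0.7500) / (-8) = -0.6125
  γ = (-8 - (-3)·1.1625 - (1)·-1.1000) / (5) = -0.6825
Change: (-0.1250, 0.4875, 0.0675) → max |·| = 0.4875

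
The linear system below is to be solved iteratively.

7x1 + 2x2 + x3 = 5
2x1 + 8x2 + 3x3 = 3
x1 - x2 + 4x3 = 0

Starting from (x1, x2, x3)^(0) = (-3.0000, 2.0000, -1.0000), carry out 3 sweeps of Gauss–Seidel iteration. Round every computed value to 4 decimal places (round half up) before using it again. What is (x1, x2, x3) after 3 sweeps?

(0.6644, 0.2365, -0.1070)

Iteration 1:
  x1 = (5 - (2)·2.0000 - (1)·-1.0000) / (7) = 0.2857
  x2 = (3 - (2)·0.2857 - (3)·-1.0000) / (8) = 0.6786
  x3 = (0 - (1)·0.2857 - (-1)·0.6786) / (4) = 0.0982
Iteration 2:
  x1 = (5 - (2)·0.6786 - (1)·0.0982) / (7) = 0.5064
  x2 = (3 - (2)·0.5064 - (3)·0.0982) / (8) = 0.2116
  x3 = (0 - (1)·0.5064 - (-1)·0.2116) / (4) = -0.0737
Iteration 3:
  x1 = (5 - (2)·0.2116 - (1)·-0.0737) / (7) = 0.6644
  x2 = (3 - (2)·0.6644 - (3)·-0.0737) / (8) = 0.2365
  x3 = (0 - (1)·0.6644 - (-1)·0.2365) / (4) = -0.1070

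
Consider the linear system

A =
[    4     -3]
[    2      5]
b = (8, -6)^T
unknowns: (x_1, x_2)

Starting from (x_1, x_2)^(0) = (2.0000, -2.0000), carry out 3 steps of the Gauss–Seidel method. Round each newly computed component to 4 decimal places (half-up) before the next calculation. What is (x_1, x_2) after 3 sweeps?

(0.8150, -1.5260)

Iteration 1:
  x_1 = (8 - (-3)·-2.0000) / (4) = 0.5000
  x_2 = (-6 - (2)·0.5000) / (5) = -1.4000
Iteration 2:
  x_1 = (8 - (-3)·-1.4000) / (4) = 0.9500
  x_2 = (-6 - (2)·0.9500) / (5) = -1.5800
Iteration 3:
  x_1 = (8 - (-3)·-1.5800) / (4) = 0.8150
  x_2 = (-6 - (2)·0.8150) / (5) = -1.5260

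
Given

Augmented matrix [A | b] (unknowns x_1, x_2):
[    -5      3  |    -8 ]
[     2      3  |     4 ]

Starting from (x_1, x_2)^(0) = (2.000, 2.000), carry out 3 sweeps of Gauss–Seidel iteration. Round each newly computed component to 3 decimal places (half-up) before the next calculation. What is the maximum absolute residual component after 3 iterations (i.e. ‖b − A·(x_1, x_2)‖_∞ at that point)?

1.215

Iteration 1:
  x_1 = (-8 - (3)·2.000) / (-5) = 2.800
  x_2 = (4 - (2)·2.800) / (3) = -0.533
Iteration 2:
  x_1 = (-8 - (3)·-0.533) / (-5) = 1.280
  x_2 = (4 - (2)·1.280) / (3) = 0.480
Iteration 3:
  x_1 = (-8 - (3)·0.480) / (-5) = 1.888
  x_2 = (4 - (2)·1.888) / (3) = 0.075
Residual b − A·x = (1.215, -0.001); ∞-norm = 1.215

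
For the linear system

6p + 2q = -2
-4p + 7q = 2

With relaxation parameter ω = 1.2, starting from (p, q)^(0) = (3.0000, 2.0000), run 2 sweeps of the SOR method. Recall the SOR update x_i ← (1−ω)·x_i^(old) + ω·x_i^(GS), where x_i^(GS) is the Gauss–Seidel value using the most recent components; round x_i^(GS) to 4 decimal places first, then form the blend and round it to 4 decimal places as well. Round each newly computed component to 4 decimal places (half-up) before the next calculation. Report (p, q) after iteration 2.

Iteration 1:
  p: GS value = (-2 - (2)·2.0000) / (6) = -1.0000;  p ← (1−ω)·3.0000 + ω·-1.0000 = -1.8000
  q: GS value = (2 - (-4)·-1.8000) / (7) = -0.7429;  q ← (1−ω)·2.0000 + ω·-0.7429 = -1.2915
Iteration 2:
  p: GS value = (-2 - (2)·-1.2915) / (6) = 0.0972;  p ← (1−ω)·-1.8000 + ω·0.0972 = 0.4766
  q: GS value = (2 - (-4)·0.4766) / (7) = 0.5581;  q ← (1−ω)·-1.2915 + ω·0.5581 = 0.9280

(0.4766, 0.9280)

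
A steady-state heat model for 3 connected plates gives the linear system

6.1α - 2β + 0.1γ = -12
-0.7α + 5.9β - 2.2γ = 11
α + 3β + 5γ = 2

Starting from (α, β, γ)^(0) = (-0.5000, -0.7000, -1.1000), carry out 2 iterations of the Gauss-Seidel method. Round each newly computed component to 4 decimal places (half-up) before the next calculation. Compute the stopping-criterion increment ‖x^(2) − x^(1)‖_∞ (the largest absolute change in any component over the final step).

Iteration 1:
  α = (-12 - (-2)·-0.7000 - (0.1)·-1.1000) / (6.1) = -2.1787
  β = (11 - (-0.7)·-2.1787 - (-2.2)·-1.1000) / (5.9) = 1.1957
  γ = (2 - (1)·-2.1787 - (3)·1.1957) / (5) = 0.1183
Iteration 2:
  α = (-12 - (-2)·1.1957 - (0.1)·0.1183) / (6.1) = -1.5771
  β = (11 - (-0.7)·-1.5771 - (-2.2)·0.1183) / (5.9) = 1.7214
  γ = (2 - (1)·-1.5771 - (3)·1.7214) / (5) = -0.3174
Change: (0.6016, 0.5257, -0.4357) → max |·| = 0.6016

0.6016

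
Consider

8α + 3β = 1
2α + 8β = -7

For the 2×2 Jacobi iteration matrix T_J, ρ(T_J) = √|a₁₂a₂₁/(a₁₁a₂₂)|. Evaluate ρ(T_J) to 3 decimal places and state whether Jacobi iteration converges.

0.306

a₁₂a₂₁/(a₁₁a₂₂) = (3)·(2) / ((8)·(8)) = 0.093750
ρ = √|0.093750| = √0.093750 = 0.306
ρ < 1, so Jacobi converges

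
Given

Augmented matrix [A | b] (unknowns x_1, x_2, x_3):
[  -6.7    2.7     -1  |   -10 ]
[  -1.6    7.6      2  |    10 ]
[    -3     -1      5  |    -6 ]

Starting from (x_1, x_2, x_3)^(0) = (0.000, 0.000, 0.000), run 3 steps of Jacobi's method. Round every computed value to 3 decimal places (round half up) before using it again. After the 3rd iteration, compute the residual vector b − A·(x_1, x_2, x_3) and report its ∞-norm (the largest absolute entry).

0.973

Iteration 1:
  x_1 = (-10 - (2.7)·0.000 - (-1)·0.000) / (-6.7) = 1.493
  x_2 = (10 - (-1.6)·0.000 - (2)·0.000) / (7.6) = 1.316
  x_3 = (-6 - (-3)·0.000 - (-1)·0.000) / (5) = -1.200
Iteration 2:
  x_1 = (-10 - (2.7)·1.316 - (-1)·-1.200) / (-6.7) = 2.202
  x_2 = (10 - (-1.6)·1.493 - (2)·-1.200) / (7.6) = 1.946
  x_3 = (-6 - (-3)·1.493 - (-1)·1.316) / (5) = -0.041
Iteration 3:
  x_1 = (-10 - (2.7)·1.946 - (-1)·-0.041) / (-6.7) = 2.283
  x_2 = (10 - (-1.6)·2.202 - (2)·-0.041) / (7.6) = 1.790
  x_3 = (-6 - (-3)·2.202 - (-1)·1.946) / (5) = 0.510
Residual b − A·x = (0.973, -0.971, 0.089); ∞-norm = 0.973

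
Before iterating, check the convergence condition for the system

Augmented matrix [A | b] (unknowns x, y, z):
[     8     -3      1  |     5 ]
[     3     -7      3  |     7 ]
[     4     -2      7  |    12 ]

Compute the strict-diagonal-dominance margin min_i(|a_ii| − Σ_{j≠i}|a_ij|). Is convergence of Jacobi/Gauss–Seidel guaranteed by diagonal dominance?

1

row 1: |8| − (3+1) = 4
row 2: |-7| − (3+3) = 1
row 3: |7| − (4+2) = 1
minimum over rows = 1 → strictly diagonally dominant (convergence guaranteed)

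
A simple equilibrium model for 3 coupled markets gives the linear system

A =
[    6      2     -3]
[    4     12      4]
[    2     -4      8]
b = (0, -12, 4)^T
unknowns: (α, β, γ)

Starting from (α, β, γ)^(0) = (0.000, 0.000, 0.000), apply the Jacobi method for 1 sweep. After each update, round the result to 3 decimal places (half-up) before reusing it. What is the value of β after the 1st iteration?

Iteration 1:
  α = (0 - (2)·0.000 - (-3)·0.000) / (6) = 0.000
  β = (-12 - (4)·0.000 - (4)·0.000) / (12) = -1.000
  γ = (4 - (2)·0.000 - (-4)·0.000) / (8) = 0.500

-1.000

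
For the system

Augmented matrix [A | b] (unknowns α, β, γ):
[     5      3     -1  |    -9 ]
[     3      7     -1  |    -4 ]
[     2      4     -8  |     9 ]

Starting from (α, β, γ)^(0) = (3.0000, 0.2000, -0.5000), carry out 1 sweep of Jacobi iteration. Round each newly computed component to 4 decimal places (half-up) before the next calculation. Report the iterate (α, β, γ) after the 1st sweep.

(-2.0200, -1.9286, -0.2750)

Iteration 1:
  α = (-9 - (3)·0.2000 - (-1)·-0.5000) / (5) = -2.0200
  β = (-4 - (3)·3.0000 - (-1)·-0.5000) / (7) = -1.9286
  γ = (9 - (2)·3.0000 - (4)·0.2000) / (-8) = -0.2750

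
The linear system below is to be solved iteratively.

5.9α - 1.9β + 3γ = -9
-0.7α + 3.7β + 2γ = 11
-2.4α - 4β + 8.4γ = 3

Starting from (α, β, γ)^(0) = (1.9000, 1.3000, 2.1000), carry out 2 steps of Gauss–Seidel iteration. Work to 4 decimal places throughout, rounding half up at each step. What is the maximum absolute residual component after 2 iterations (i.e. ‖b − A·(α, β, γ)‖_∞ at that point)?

1.5421

Iteration 1:
  α = (-9 - (-1.9)·1.3000 - (3)·2.1000) / (5.9) = -2.1746
  β = (11 - (-0.7)·-2.1746 - (2)·2.1000) / (3.7) = 1.4264
  γ = (3 - (-2.4)·-2.1746 - (-4)·1.4264) / (8.4) = 0.4151
Iteration 2:
  α = (-9 - (-1.9)·1.4264 - (3)·0.4151) / (5.9) = -1.2771
  β = (11 - (-0.7)·-1.2771 - (2)·0.4151) / (3.7) = 2.5070
  γ = (3 - (-2.4)·-1.2771 - (-4)·2.5070) / (8.4) = 1.1861
Residual b − A·x = (-0.2601, -1.5421, -0.0003); ∞-norm = 1.5421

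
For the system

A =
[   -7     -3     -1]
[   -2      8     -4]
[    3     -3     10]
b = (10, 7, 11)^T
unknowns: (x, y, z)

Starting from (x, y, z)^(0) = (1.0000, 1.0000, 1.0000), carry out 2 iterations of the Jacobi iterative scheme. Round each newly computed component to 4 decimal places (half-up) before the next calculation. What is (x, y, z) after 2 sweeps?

(-2.2821, 0.9250, 2.1875)

Iteration 1:
  x = (10 - (-3)·1.0000 - (-1)·1.0000) / (-7) = -2.0000
  y = (7 - (-2)·1.0000 - (-4)·1.0000) / (8) = 1.6250
  z = (11 - (3)·1.0000 - (-3)·1.0000) / (10) = 1.1000
Iteration 2:
  x = (10 - (-3)·1.6250 - (-1)·1.1000) / (-7) = -2.2821
  y = (7 - (-2)·-2.0000 - (-4)·1.1000) / (8) = 0.9250
  z = (11 - (3)·-2.0000 - (-3)·1.6250) / (10) = 2.1875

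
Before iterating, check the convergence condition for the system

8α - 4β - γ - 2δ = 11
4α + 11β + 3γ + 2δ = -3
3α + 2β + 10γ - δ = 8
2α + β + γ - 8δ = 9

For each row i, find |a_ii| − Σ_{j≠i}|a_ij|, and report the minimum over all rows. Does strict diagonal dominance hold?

row 1: |8| − (4+1+2) = 1
row 2: |11| − (4+3+2) = 2
row 3: |10| − (3+2+1) = 4
row 4: |-8| − (2+1+1) = 4
minimum over rows = 1 → strictly diagonally dominant (convergence guaranteed)

1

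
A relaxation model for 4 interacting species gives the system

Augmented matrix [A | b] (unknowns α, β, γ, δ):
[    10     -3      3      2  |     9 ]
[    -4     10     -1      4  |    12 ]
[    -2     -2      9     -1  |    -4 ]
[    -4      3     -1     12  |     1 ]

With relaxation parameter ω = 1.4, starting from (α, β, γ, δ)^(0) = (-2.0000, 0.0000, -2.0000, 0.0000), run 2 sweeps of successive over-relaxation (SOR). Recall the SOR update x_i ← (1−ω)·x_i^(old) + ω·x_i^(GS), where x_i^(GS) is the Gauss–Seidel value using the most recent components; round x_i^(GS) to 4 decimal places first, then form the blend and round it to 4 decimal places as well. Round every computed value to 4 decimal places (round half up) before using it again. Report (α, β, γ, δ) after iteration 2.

(0.3401, 0.5813, -1.0432, -0.3088)

Iteration 1:
  α: GS value = (9 - (-3)·0.0000 - (3)·-2.0000 - (2)·0.0000) / (10) = 1.5000;  α ← (1−ω)·-2.0000 + ω·1.5000 = 2.9000
  β: GS value = (12 - (-4)·2.9000 - (-1)·-2.0000 - (4)·0.0000) / (10) = 2.1600;  β ← (1−ω)·0.0000 + ω·2.1600 = 3.0240
  γ: GS value = (-4 - (-2)·2.9000 - (-2)·3.0240 - (-1)·0.0000) / (9) = 0.8720;  γ ← (1−ω)·-2.0000 + ω·0.8720 = 2.0208
  δ: GS value = (1 - (-4)·2.9000 - (3)·3.0240 - (-1)·2.0208) / (12) = 0.4624;  δ ← (1−ω)·0.0000 + ω·0.4624 = 0.6474
Iteration 2:
  α: GS value = (9 - (-3)·3.0240 - (3)·2.0208 - (2)·0.6474) / (10) = 1.0715;  α ← (1−ω)·2.9000 + ω·1.0715 = 0.3401
  β: GS value = (12 - (-4)·0.3401 - (-1)·2.0208 - (4)·0.6474) / (10) = 1.2792;  β ← (1−ω)·3.0240 + ω·1.2792 = 0.5813
  γ: GS value = (-4 - (-2)·0.3401 - (-2)·0.5813 - (-1)·0.6474) / (9) = -0.1678;  γ ← (1−ω)·2.0208 + ω·-0.1678 = -1.0432
  δ: GS value = (1 - (-4)·0.3401 - (3)·0.5813 - (-1)·-1.0432) / (12) = -0.0356;  δ ← (1−ω)·0.6474 + ω·-0.0356 = -0.3088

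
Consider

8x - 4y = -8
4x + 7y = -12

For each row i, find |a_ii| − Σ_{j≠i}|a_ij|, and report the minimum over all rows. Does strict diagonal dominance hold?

3

row 1: |8| − (4) = 4
row 2: |7| − (4) = 3
minimum over rows = 3 → strictly diagonally dominant (convergence guaranteed)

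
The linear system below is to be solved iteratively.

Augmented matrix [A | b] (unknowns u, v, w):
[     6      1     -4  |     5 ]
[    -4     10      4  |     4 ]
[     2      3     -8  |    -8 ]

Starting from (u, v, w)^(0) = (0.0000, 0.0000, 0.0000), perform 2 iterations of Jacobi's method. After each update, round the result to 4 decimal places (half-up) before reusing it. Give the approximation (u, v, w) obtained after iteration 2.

Iteration 1:
  u = (5 - (1)·0.0000 - (-4)·0.0000) / (6) = 0.8333
  v = (4 - (-4)·0.0000 - (4)·0.0000) / (10) = 0.4000
  w = (-8 - (2)·0.0000 - (3)·0.0000) / (-8) = 1.0000
Iteration 2:
  u = (5 - (1)·0.4000 - (-4)·1.0000) / (6) = 1.4333
  v = (4 - (-4)·0.8333 - (4)·1.0000) / (10) = 0.3333
  w = (-8 - (2)·0.8333 - (3)·0.4000) / (-8) = 1.3583

(1.4333, 0.3333, 1.3583)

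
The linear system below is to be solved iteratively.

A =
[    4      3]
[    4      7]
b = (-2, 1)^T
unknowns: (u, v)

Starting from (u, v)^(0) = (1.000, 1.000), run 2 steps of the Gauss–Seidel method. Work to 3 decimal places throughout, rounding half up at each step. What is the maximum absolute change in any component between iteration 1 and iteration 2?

0.107

Iteration 1:
  u = (-2 - (3)·1.000) / (4) = -1.250
  v = (1 - (4)·-1.250) / (7) = 0.857
Iteration 2:
  u = (-2 - (3)·0.857) / (4) = -1.143
  v = (1 - (4)·-1.143) / (7) = 0.796
Change: (0.107, -0.061) → max |·| = 0.107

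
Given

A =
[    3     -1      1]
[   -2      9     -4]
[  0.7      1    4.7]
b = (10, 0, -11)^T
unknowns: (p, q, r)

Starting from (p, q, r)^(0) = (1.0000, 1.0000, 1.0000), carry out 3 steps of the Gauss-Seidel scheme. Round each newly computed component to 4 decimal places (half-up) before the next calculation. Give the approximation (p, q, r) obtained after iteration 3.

Iteration 1:
  p = (10 - (-1)·1.0000 - (1)·1.0000) / (3) = 3.3333
  q = (0 - (-2)·3.3333 - (-4)·1.0000) / (9) = 1.1852
  r = (-11 - (0.7)·3.3333 - (1)·1.1852) / (4.7) = -3.0890
Iteration 2:
  p = (10 - (-1)·1.1852 - (1)·-3.0890) / (3) = 4.7581
  q = (0 - (-2)·4.7581 - (-4)·-3.0890) / (9) = -0.3155
  r = (-11 - (0.7)·4.7581 - (1)·-0.3155) / (4.7) = -2.9820
Iteration 3:
  p = (10 - (-1)·-0.3155 - (1)·-2.9820) / (3) = 4.2222
  q = (0 - (-2)·4.2222 - (-4)·-2.9820) / (9) = -0.3871
  r = (-11 - (0.7)·4.2222 - (1)·-0.3871) / (4.7) = -2.8869

(4.2222, -0.3871, -2.8869)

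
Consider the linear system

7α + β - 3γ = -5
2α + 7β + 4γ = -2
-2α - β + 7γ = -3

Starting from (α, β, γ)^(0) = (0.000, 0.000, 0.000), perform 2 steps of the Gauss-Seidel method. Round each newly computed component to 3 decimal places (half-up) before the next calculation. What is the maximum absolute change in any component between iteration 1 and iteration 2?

0.444

Iteration 1:
  α = (-5 - (1)·0.000 - (-3)·0.000) / (7) = -0.714
  β = (-2 - (2)·-0.714 - (4)·0.000) / (7) = -0.082
  γ = (-3 - (-2)·-0.714 - (-1)·-0.082) / (7) = -0.644
Iteration 2:
  α = (-5 - (1)·-0.082 - (-3)·-0.644) / (7) = -0.979
  β = (-2 - (2)·-0.979 - (4)·-0.644) / (7) = 0.362
  γ = (-3 - (-2)·-0.979 - (-1)·0.362) / (7) = -0.657
Change: (-0.265, 0.444, -0.013) → max |·| = 0.444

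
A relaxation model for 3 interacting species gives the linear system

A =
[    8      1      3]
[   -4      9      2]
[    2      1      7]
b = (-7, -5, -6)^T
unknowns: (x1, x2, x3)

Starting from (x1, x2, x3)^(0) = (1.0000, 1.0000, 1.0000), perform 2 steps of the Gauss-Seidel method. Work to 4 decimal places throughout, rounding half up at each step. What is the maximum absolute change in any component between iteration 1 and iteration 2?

Iteration 1:
  x1 = (-7 - (1)·1.0000 - (3)·1.0000) / (8) = -1.3750
  x2 = (-5 - (-4)·-1.3750 - (2)·1.0000) / (9) = -1.3889
  x3 = (-6 - (2)·-1.3750 - (1)·-1.3889) / (7) = -0.2659
Iteration 2:
  x1 = (-7 - (1)·-1.3889 - (3)·-0.2659) / (8) = -0.6017
  x2 = (-5 - (-4)·-0.6017 - (2)·-0.2659) / (9) = -0.7639
  x3 = (-6 - (2)·-0.6017 - (1)·-0.7639) / (7) = -0.5761
Change: (0.7733, 0.6250, -0.3102) → max |·| = 0.7733

0.7733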